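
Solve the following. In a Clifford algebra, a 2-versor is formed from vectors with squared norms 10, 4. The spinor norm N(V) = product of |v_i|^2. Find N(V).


Spinor norm N(V) = |v1|^2 * |v2|^2 * ... * |v2|^2
= 10 * 4
Running product: 10, 40
N(V) = 40


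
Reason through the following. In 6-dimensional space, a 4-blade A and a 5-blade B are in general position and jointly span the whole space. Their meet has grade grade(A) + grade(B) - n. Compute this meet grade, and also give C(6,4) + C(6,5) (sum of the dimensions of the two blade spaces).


Meet grade = grade(A) + grade(B) - n
= 4 + 5 - 6 = 3
C(6,4) = 15
C(6,5) = 6
dim_A + dim_B = 15 + 6 = 21


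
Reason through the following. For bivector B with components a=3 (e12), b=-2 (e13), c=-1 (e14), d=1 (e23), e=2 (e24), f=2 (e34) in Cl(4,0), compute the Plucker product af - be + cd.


Plucker relation: af - be + cd
a*f = 3*2 = 6
b*e = (-2)*2 = -4
c*d = (-1)*1 = -1
af - be + cd = 6 - (-4) + (-1)
= 9


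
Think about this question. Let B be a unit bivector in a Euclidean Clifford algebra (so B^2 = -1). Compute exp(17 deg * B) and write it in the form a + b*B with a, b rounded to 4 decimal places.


For a unit bivector B with B^2 = -1, the exponential series gives
e^(theta*B) = cos(theta) + sin(theta)*B (the GA analogue of Euler's formula).
theta = 17 degrees = 0.296706 rad
cos(17 deg) = 0.9563
sin(17 deg) = 0.2924
exp(theta*B) = 0.9563 + 0.2924*B


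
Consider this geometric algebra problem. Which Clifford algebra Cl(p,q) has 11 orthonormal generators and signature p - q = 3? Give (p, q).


We need p + q = 11 and p - q = 3.
Adding: 2p = 11 + 3 = 14, so p = 7.
Then q = 11 - 7 = 4.
(p, q) = (7, 4)


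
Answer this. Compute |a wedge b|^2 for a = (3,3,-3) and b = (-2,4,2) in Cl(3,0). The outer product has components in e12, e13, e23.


a wedge b = (a1*b2 - a2*b1)*e12 + (a1*b3 - a3*b1)*e13 + (a2*b3 - a3*b2)*e23
e12 coeff: 3*4 - 3*(-2) = 12 - (-6) = 18
e13 coeff: 3*2 - (-3)*(-2) = 6 - 6 = 0
e23 coeff: 3*2 - (-3)*4 = 6 - (-12) = 18
|a wedge b|^2 = 18^2 + 0^2 + 18^2
= 324 + 0 + 324
= 648


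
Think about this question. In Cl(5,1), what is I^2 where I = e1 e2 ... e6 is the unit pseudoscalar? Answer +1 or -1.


The pseudoscalar I = e1...e_n (product of all n generators) of Cl(p,q) satisfies I^2 = (-1)^(q + n(n-1)/2).
p = 5, q = 1, n = p + q = 6
n(n-1)/2 = 6 * 5 / 2 = 15
Exponent = q + n(n-1)/2 = 1 + 15 = 16
I^2 = (-1)^16 = +1


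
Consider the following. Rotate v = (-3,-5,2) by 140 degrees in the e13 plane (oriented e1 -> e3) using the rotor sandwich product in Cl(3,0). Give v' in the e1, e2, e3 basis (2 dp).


Rotor R = cos(70deg) - sin(70deg)*e13
Rotation angle theta = 2 * 70 = 140 degrees in the e13 plane (e1 -> e3).
The component perpendicular to the plane (e2) is invariant: v'_2 = v2 = -5.00
cos(140deg) = -0.7660, sin(140deg) = 0.6428
v'_1 = v1*cos(theta) - v3*sin(theta) = -3*(-0.7660) - 2*0.6428 = 1.01
v'_3 = v1*sin(theta) + v3*cos(theta) = -3*0.6428 + 2*(-0.7660) = -3.46
v' = 1.01*e1 - 5.00*e2 - 3.46*e3


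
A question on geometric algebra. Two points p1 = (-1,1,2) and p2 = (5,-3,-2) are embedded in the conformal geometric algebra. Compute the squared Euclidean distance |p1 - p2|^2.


p1 - p2 = (-6, 4, 4)
|p1 - p2|^2 = (-6)^2 + 4^2 + 4^2
= 36 + 16 + 16
= 68


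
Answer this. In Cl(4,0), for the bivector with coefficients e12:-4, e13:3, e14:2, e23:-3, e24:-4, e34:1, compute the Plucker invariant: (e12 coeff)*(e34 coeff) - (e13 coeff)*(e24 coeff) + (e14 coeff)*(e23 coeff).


Plucker relation: af - be + cd
a*f = (-4)*1 = -4
b*e = 3*(-4) = -12
c*d = 2*(-3) = -6
af - be + cd = -4 - (-12) + (-6)
= 2


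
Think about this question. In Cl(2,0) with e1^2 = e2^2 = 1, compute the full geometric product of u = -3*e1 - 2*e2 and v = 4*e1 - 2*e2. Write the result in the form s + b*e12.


Expand: (-3*e1 - 2*e2)(4*e1 - 2*e2)
= (-3)*4*e1e1 + (-3)*(-2)*e1e2 + (-2)*4*e2e1 + (-2)*(-2)*e2e2
Using e1^2 = e2^2 = 1, e2e1 = -e1e2:
Scalar part s = (-3)*4 + (-2)*(-2) = -12 + 4 = -8
Bivector part b = (-3)*(-2) - (-2)*4 = 6 - (-8) = 14
uv = -8 + 14*e12


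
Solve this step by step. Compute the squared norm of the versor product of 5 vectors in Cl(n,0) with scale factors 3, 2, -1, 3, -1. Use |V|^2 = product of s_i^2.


Each vector v_i has |v_i|^2 = s_i^2
Squared scales: 3^2 = 9, 2^2 = 4, (-1)^2 = 1, 3^2 = 9, (-1)^2 = 1
|V|^2 = 9 * 4 * 1 * 9 * 1
= 324


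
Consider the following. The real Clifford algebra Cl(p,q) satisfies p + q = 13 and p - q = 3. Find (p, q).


We need p + q = 13 and p - q = 3.
Adding: 2p = 13 + 3 = 16, so p = 8.
Then q = 13 - 8 = 5.
(p, q) = (8, 5)


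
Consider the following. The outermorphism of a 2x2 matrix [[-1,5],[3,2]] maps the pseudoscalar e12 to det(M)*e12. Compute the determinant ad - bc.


The outermorphism of a linear map f sends e1^e2 to f(e1)^f(e2).
f(e1) = -1*e1 + 3*e2
f(e2) = 5*e1 + 2*e2
f(e1) ^ f(e2) = (-1*e1 + 3*e2) ^ (5*e1 + 2*e2)
= (-1)*2*e12 + 3*5*e21
= (-2 - 15)*e12
= -17*e12
Coefficient = -17


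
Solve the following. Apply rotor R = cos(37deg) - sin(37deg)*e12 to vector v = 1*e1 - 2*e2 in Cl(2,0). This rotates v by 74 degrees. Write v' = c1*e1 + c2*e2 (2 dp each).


Rotor R = cos(37deg) - sin(37deg)*e12
Rotation angle theta = 2 * 37 = 74 degrees
v' = R*v*~R rotates v by theta.
cos(74deg) = 0.2756, sin(74deg) = 0.9613
v'_1 = 1*cos(74deg) - (-2)*sin(74deg)
= 1*0.2756 - (-2)*0.9613
= 2.20
v'_2 = 1*sin(74deg) + (-2)*cos(74deg)
= 1*0.9613 + (-2)*0.2756
= 0.41
v' = 2.20*e1 + 0.41*e2


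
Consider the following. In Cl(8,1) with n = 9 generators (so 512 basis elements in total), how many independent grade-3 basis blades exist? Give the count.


Number of grade-k basis blades in Cl(p,q) with n = p + q is C(n, k).
n = 8 + 1 = 9
C(9, 3) = 9! / (3! * 6!)
= 362880 / (6 * 720)
= 84


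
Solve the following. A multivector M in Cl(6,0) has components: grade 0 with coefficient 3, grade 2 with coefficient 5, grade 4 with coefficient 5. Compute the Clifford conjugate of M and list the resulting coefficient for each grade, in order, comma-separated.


Clifford conjugate sign for grade k: (-1)^(k(k+1)/2)
Grade 0: (-1)^(0*1/2) = (-1)^0 = 1, coeff 3 -> 3
Grade 2: (-1)^(2*3/2) = (-1)^3 = -1, coeff 5 -> -5
Grade 4: (-1)^(4*5/2) = (-1)^10 = 1, coeff 5 -> 5
Conjugated coefficients: 3, -5, 5


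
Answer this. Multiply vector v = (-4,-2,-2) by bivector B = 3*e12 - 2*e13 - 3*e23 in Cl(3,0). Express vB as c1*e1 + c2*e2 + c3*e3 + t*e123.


vB has grade-1 (vector) and grade-3 (trivector) parts: vB = (v _| B) + (v ^ B).
Vector part <vB>_1:
  e1: -v2*b12 - v3*b13 = -(-2)*(3) - (-2)*(-2) = 2
  e2: v1*b12 - v3*b23 = (-4)*(3) - (-2)*(-3) = -18
  e3: v1*b13 + v2*b23 = (-4)*(-2) + (-2)*(-3) = 14
Trivector part <vB>_3:
  e123: v1*b23 - v2*b13 + v3*b12 = (-4)*(-3) - (-2)*(-2) + (-2)*(3) = 2
vB = 2*e1 - 18*e2 + 14*e3 + 2*e123


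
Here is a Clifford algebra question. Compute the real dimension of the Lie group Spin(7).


Spin(n) double-covers SO(n); both have Lie algebra so(n) of dimension n(n-1)/2.
n = 7
n(n-1) = 7 * 6 = 42
dim Spin(7) = 42/2 = 21


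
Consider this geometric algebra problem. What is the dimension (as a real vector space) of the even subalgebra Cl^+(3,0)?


Even subalgebra dimension = 2^(n-1)
n = 3 + 0 = 3
2^(3 - 1) = 2^2 = 4
Verification: sum of C(3,k) for even k = 1 + 3 = 4
Result = 4


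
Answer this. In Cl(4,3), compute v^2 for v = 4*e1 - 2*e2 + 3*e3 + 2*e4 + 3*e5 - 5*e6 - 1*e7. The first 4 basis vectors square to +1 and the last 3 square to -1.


v^2 = sum of c_i^2 * e_i^2
Positive signature terms (e_i^2 = +1): 4^2 + (-2)^2 + 3^2 + 2^2 = 33
Negative signature terms (e_j^2 = -1): 3^2 + (-5)^2 + (-1)^2 = 35
v^2 = 33 - 35 = -2


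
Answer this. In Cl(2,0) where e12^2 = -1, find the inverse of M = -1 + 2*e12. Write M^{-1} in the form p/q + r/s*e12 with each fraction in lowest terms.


M = -1 + 2*e12, where e12^2 = -1.
Since M commutes with its reverse ~M = a - b*e12, M * ~M = a^2 - b^2*e12^2 = a^2 + b^2.
So M^{-1} = ~M / (a^2 + b^2) = (a - b*e12)/(a^2 + b^2).
a^2 + b^2 = 1 + 4 = 5
Scalar part = -1/5 = -1/5
Bivector coeff = -2/5 = -2/5
M^{-1} = -1/5 - 2/5*e12


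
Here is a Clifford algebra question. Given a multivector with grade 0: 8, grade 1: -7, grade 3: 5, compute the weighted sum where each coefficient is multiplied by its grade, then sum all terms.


Grade-weighted sum = sum of grade_k * coefficient_k
0*8 = 0
1*(-7) = -7
3*5 = 15
Total = 0 + (-7) + 15 = 8


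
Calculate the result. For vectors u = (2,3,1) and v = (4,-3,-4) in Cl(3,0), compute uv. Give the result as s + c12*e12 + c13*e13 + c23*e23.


In Cl(3,0): e_i^2 = 1, e_ie_j = -e_je_i for i != j.
Scalar part = u . v = 2*4 + 3*(-3) + 1*(-4)
= 8 + (-9) + (-4) = -5
e12 coeff = 2*(-3) - 3*4 = -6 - 12 = -18
e13 coeff = 2*(-4) - 1*4 = -8 - 4 = -12
e23 coeff = 3*(-4) - 1*(-3) = -12 - (-3) = -9
uv = -5 - 18*e12 - 12*e13 - 9*e23


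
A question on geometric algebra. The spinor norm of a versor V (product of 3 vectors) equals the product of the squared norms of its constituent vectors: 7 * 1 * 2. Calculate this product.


Spinor norm N(V) = |v1|^2 * |v2|^2 * ... * |v3|^2
= 7 * 1 * 2
Running product: 7, 7, 14
N(V) = 14


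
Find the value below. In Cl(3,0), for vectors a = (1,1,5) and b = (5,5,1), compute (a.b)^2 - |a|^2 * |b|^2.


a . b = 1*5 + 1*5 + 5*1
= 5 + 5 + 5 = 15
|a|^2 = 1^2 + 1^2 + 5^2 = 27
|b|^2 = 5^2 + 5^2 + 1^2 = 51
(a.b)^2 = 15^2 = 225
|a|^2 * |b|^2 = 27 * 51 = 1377
Result = 225 - 1377 = -1152


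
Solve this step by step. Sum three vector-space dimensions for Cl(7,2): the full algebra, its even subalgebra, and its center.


n = 7 + 2 = 9
Total dim = 2^9 = 512
Even subalgebra dim = 2^8 = 256
n is odd, so center dim = 2
Sum = 512 + 256 + 2 = 770


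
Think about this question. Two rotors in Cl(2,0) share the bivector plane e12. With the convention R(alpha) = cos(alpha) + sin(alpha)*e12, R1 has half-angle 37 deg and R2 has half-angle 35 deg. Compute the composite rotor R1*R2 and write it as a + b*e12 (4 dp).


Same-plane rotors commute and their half-angles add:
R1*R2 = cos(a1 + a2) + sin(a1 + a2)*e12.
a1 + a2 = 37 + 35 = 72 deg
cos(72 deg) = 0.3090
sin(72 deg) = 0.9511
R1*R2 = 0.3090 + 0.9511*e12


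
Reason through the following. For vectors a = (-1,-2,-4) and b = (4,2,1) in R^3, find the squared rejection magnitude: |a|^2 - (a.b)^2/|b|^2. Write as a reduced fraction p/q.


|a|^2 = (-1)^2 + (-2)^2 + (-4)^2 = 21
|b|^2 = 4^2 + 2^2 + 1^2 = 21
a . b = (-1)*4 + (-2)*2 + (-4)*1 = -12
(a.b)^2 = (-12)^2 = 144
|rej|^2 = 21 - 144/21
= (441 - 144)/21
= 297/21
In lowest terms: 99/7


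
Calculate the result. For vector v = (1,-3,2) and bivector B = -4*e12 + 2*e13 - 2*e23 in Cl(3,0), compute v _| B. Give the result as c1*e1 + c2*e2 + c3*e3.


Left contraction v _| B = <vB>_1 (grade-1 part of the geometric product vB).
Using e1_|e12 = e2, e2_|e12 = -e1, e1_|e13 = e3, e3_|e13 = -e1, e2_|e23 = e3, e3_|e23 = -e2:
e1 coeff: -v2*b12 - v3*b13 = -(-3)*(-4) - (2)*(2) = -16
e2 coeff: v1*b12 - v3*b23 = (1)*(-4) - (2)*(-2) = 0
e3 coeff: v1*b13 + v2*b23 = (1)*(2) + (-3)*(-2) = 8
v _| B = -16*e1 + 0*e2 + 8*e3


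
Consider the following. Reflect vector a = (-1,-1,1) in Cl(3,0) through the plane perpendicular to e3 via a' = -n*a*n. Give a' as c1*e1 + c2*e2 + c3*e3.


Reflection formula: a' = -n*a*n, with n = e3 (unit vector, n^2 = 1).
For reflection through hyperplane perp to e3:
The component along e3 flips sign, others stay.
a = (-1, -1, 1)
a' = (-1, -1, -1)
a' = -1*e1 - 1*e2 - 1*e3


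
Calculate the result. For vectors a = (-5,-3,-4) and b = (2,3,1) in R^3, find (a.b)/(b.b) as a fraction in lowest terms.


Projection coefficient = (a . b) / (b . b)
a . b = (-5)*2 + (-3)*3 + (-4)*1
= -10 + (-9) + (-4) = -23
b . b = 2^2 + 3^2 + 1^2
= 4 + 9 + 1 = 14
Coefficient = -23/14
In lowest terms: -23/14


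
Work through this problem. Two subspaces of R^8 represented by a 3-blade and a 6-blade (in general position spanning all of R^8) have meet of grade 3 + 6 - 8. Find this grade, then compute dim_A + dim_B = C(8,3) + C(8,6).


Meet grade = grade(A) + grade(B) - n
= 3 + 6 - 8 = 1
C(8,3) = 56
C(8,6) = 28
dim_A + dim_B = 56 + 28 = 84


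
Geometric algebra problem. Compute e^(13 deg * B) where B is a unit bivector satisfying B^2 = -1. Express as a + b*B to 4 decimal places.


For a unit bivector B with B^2 = -1, the exponential series gives
e^(theta*B) = cos(theta) + sin(theta)*B (the GA analogue of Euler's formula).
theta = 13 degrees = 0.226893 rad
cos(13 deg) = 0.9744
sin(13 deg) = 0.2250
exp(theta*B) = 0.9744 + 0.2250*B


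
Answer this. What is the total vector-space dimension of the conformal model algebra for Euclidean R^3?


The conformal model of R^3 uses Cl(4,1): the 3 Euclidean generators plus two extra orthogonal generators e+ (e+^2 = +1) and e- (e-^2 = -1), from which the null vectors e0, einf are built.
Number of generators m = 3 + 2 = 5.
dim Cl(p,q) = 2^m = 2^5 = 32


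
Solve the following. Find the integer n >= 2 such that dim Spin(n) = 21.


dim Spin(n) = dim so(n) = n(n-1)/2.
Solve n(n-1)/2 = 21, i.e. n^2 - n - 42 = 0.
Discriminant = 1 + 8*21 = 169
n = (1 + sqrt(169))/2 = (1 + 13)/2 = 7


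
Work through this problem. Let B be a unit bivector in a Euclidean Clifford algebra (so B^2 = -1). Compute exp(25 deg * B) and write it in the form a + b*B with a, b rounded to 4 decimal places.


For a unit bivector B with B^2 = -1, the exponential series gives
e^(theta*B) = cos(theta) + sin(theta)*B (the GA analogue of Euler's formula).
theta = 25 degrees = 0.436332 rad
cos(25 deg) = 0.9063
sin(25 deg) = 0.4226
exp(theta*B) = 0.9063 + 0.4226*B


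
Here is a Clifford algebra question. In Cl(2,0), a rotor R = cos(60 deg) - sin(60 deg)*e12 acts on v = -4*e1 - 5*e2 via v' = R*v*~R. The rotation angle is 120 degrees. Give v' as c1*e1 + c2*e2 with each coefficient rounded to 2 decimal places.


Rotor R = cos(60deg) - sin(60deg)*e12
Rotation angle theta = 2 * 60 = 120 degrees
v' = R*v*~R rotates v by theta.
cos(120deg) = -0.5000, sin(120deg) = 0.8660
v'_1 = -4*cos(120deg) - (-5)*sin(120deg)
= -4*(-0.5000) - (-5)*0.8660
= 6.33
v'_2 = -4*sin(120deg) + (-5)*cos(120deg)
= -4*0.8660 + (-5)*(-0.5000)
= -0.96
v' = 6.33*e1 - 0.96*e2


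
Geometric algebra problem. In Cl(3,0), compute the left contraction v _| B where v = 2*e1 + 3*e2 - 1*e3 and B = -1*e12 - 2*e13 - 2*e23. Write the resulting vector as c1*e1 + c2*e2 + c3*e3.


Left contraction v _| B = <vB>_1 (grade-1 part of the geometric product vB).
Using e1_|e12 = e2, e2_|e12 = -e1, e1_|e13 = e3, e3_|e13 = -e1, e2_|e23 = e3, e3_|e23 = -e2:
e1 coeff: -v2*b12 - v3*b13 = -(3)*(-1) - (-1)*(-2) = 1
e2 coeff: v1*b12 - v3*b23 = (2)*(-1) - (-1)*(-2) = -4
e3 coeff: v1*b13 + v2*b23 = (2)*(-2) + (3)*(-2) = -10
v _| B = 1*e1 - 4*e2 - 10*e3


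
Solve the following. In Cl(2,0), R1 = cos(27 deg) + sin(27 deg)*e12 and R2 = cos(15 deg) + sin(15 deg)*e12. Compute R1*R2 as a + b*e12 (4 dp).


Same-plane rotors commute and their half-angles add:
R1*R2 = cos(a1 + a2) + sin(a1 + a2)*e12.
a1 + a2 = 27 + 15 = 42 deg
cos(42 deg) = 0.7431
sin(42 deg) = 0.6691
R1*R2 = 0.7431 + 0.6691*e12


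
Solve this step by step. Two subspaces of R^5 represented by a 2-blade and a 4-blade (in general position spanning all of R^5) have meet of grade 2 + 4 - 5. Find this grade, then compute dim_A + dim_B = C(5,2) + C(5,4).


Meet grade = grade(A) + grade(B) - n
= 2 + 4 - 5 = 1
C(5,2) = 10
C(5,4) = 5
dim_A + dim_B = 10 + 5 = 15


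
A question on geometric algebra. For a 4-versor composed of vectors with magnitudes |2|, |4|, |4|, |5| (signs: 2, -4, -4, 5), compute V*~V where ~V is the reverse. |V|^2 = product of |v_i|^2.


Each vector v_i has |v_i|^2 = s_i^2
Squared scales: 2^2 = 4, (-4)^2 = 16, (-4)^2 = 16, 5^2 = 25
|V|^2 = 4 * 16 * 16 * 25
= 25600


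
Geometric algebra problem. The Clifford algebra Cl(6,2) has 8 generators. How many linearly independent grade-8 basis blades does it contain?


Number of grade-k basis blades in Cl(p,q) with n = p + q is C(n, k).
n = 6 + 2 = 8
C(8, 8) = 8! / (8! * 0!)
= 40320 / (40320 * 1)
= 1


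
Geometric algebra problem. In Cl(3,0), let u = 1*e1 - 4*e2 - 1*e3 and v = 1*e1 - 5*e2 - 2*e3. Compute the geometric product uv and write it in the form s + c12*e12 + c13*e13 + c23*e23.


In Cl(3,0): e_i^2 = 1, e_ie_j = -e_je_i for i != j.
Scalar part = u . v = 1*1 + (-4)*(-5) + (-1)*(-2)
= 1 + 20 + 2 = 23
e12 coeff = 1*(-5) - (-4)*1 = -5 - (-4) = -1
e13 coeff = 1*(-2) - (-1)*1 = -2 - (-1) = -1
e23 coeff = (-4)*(-2) - (-1)*(-5) = 8 - 5 = 3
uv = 23 - 1*e12 - 1*e13 + 3*e23


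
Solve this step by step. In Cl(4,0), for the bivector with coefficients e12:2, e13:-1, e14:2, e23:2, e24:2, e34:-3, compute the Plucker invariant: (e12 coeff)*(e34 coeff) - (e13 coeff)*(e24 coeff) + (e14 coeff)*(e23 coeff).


Plucker relation: af - be + cd
a*f = 2*(-3) = -6
b*e = (-1)*2 = -2
c*d = 2*2 = 4
af - be + cd = -6 - (-2) + 4
= 0


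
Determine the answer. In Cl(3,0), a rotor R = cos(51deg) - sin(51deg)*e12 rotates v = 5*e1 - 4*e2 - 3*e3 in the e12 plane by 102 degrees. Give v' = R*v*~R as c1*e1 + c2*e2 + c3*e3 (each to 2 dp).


Rotor R = cos(51deg) - sin(51deg)*e12
Rotation angle theta = 2 * 51 = 102 degrees in the e12 plane (e1 -> e2).
The component perpendicular to the plane (e3) is invariant: v'_3 = v3 = -3.00
cos(102deg) = -0.2079, sin(102deg) = 0.9781
v'_1 = v1*cos(theta) - v2*sin(theta) = 5*(-0.2079) - (-4)*0.9781 = 2.87
v'_2 = v1*sin(theta) + v2*cos(theta) = 5*0.9781 + (-4)*(-0.2079) = 5.72
v' = 2.87*e1 + 5.72*e2 - 3.00*e3


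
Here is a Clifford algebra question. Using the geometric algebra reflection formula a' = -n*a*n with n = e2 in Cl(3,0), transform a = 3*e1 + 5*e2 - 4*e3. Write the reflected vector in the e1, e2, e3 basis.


Reflection formula: a' = -n*a*n, with n = e2 (unit vector, n^2 = 1).
For reflection through hyperplane perp to e2:
The component along e2 flips sign, others stay.
a = (3, 5, -4)
a' = (3, -5, -4)
a' = 3*e1 - 5*e2 - 4*e3


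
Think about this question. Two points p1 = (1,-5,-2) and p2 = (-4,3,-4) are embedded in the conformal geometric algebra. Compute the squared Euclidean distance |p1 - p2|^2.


p1 - p2 = (5, -8, 2)
|p1 - p2|^2 = 5^2 + (-8)^2 + 2^2
= 25 + 64 + 4
= 93


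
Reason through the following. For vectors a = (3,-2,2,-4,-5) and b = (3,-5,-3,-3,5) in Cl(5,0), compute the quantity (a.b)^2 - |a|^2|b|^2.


a . b = 3*3 + (-2)*(-5) + 2*(-3) + (-4)*(-3) + (-5)*5
= 9 + 10 + (-6) + 12 + (-25) = 0
|a|^2 = 3^2 + (-2)^2 + 2^2 + (-4)^2 + (-5)^2 = 58
|b|^2 = 3^2 + (-5)^2 + (-3)^2 + (-3)^2 + 5^2 = 77
(a.b)^2 = 0^2 = 0
|a|^2 * |b|^2 = 58 * 77 = 4466
Result = 0 - 4466 = -4466


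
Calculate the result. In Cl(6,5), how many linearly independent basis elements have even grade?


Even subalgebra dimension = 2^(n-1)
n = 6 + 5 = 11
2^(11 - 1) = 2^10 = 1024
Verification: sum of C(11,k) for even k = 1 + 55 + 330 + 462 + 165 + 11 = 1024
Result = 1024


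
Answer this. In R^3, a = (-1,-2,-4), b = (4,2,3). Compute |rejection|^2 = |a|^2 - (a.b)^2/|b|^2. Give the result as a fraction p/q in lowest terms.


|a|^2 = (-1)^2 + (-2)^2 + (-4)^2 = 21
|b|^2 = 4^2 + 2^2 + 3^2 = 29
a . b = (-1)*4 + (-2)*2 + (-4)*3 = -20
(a.b)^2 = (-20)^2 = 400
|rej|^2 = 21 - 400/29
= (609 - 400)/29
= 209/29
In lowest terms: 209/29


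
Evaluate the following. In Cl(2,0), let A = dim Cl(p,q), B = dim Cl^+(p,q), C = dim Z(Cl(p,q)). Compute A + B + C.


n = 2 + 0 = 2
Total dim = 2^2 = 4
Even subalgebra dim = 2^1 = 2
n is even, so center dim = 1
Sum = 4 + 2 + 1 = 7


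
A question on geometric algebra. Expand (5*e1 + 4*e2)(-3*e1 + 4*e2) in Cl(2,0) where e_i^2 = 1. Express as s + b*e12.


Expand: (5*e1 + 4*e2)(-3*e1 + 4*e2)
= 5*(-3)*e1e1 + 5*4*e1e2 + 4*(-3)*e2e1 + 4*4*e2e2
Using e1^2 = e2^2 = 1, e2e1 = -e1e2:
Scalar part s = 5*(-3) + 4*4 = -15 + 16 = 1
Bivector part b = 5*4 - 4*(-3) = 20 - (-12) = 32
uv = 1 + 32*e12


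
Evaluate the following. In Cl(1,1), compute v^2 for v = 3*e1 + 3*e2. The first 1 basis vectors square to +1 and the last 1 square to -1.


v^2 = sum of c_i^2 * e_i^2
Positive signature terms (e_i^2 = +1): 3^2 = 9
Negative signature terms (e_j^2 = -1): 3^2 = 9
v^2 = 9 - 9 = 0


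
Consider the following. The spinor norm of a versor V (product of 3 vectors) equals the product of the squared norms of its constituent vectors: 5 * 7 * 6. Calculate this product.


Spinor norm N(V) = |v1|^2 * |v2|^2 * ... * |v3|^2
= 5 * 7 * 6
Running product: 5, 35, 210
N(V) = 210


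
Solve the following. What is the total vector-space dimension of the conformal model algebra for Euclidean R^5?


The conformal model of R^5 uses Cl(6,1): the 5 Euclidean generators plus two extra orthogonal generators e+ (e+^2 = +1) and e- (e-^2 = -1), from which the null vectors e0, einf are built.
Number of generators m = 5 + 2 = 7.
dim Cl(p,q) = 2^m = 2^7 = 128


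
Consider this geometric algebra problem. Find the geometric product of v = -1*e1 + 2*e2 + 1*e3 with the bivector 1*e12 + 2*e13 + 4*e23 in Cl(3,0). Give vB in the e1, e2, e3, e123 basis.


vB has grade-1 (vector) and grade-3 (trivector) parts: vB = (v _| B) + (v ^ B).
Vector part <vB>_1:
  e1: -v2*b12 - v3*b13 = -(2)*(1) - (1)*(2) = -4
  e2: v1*b12 - v3*b23 = (-1)*(1) - (1)*(4) = -5
  e3: v1*b13 + v2*b23 = (-1)*(2) + (2)*(4) = 6
Trivector part <vB>_3:
  e123: v1*b23 - v2*b13 + v3*b12 = (-1)*(4) - (2)*(2) + (1)*(1) = -7
vB = -4*e1 - 5*e2 + 6*e3 - 7*e123


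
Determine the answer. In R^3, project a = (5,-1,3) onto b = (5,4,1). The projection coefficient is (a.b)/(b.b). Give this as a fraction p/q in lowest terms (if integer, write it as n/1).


Projection coefficient = (a . b) / (b . b)
a . b = 5*5 + (-1)*4 + 3*1
= 25 + (-4) + 3 = 24
b . b = 5^2 + 4^2 + 1^2
= 25 + 16 + 1 = 42
Coefficient = 24/42
In lowest terms: 4/7


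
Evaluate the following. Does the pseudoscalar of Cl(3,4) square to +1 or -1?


The pseudoscalar I = e1...e_n (product of all n generators) of Cl(p,q) satisfies I^2 = (-1)^(q + n(n-1)/2).
p = 3, q = 4, n = p + q = 7
n(n-1)/2 = 7 * 6 / 2 = 21
Exponent = q + n(n-1)/2 = 4 + 21 = 25
I^2 = (-1)^25 = -1


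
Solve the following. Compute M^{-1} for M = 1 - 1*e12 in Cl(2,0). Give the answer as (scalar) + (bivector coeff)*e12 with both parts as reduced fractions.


M = 1 - 1*e12, where e12^2 = -1.
Since M commutes with its reverse ~M = a - b*e12, M * ~M = a^2 - b^2*e12^2 = a^2 + b^2.
So M^{-1} = ~M / (a^2 + b^2) = (a - b*e12)/(a^2 + b^2).
a^2 + b^2 = 1 + 1 = 2
Scalar part = 1/2 = 1/2
Bivector coeff = 1/2 = 1/2
M^{-1} = 1/2 + 1/2*e12


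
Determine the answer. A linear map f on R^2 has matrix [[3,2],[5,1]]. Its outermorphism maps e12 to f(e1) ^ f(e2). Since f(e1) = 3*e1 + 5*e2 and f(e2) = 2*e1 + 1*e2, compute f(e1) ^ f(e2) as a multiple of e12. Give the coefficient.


The outermorphism of a linear map f sends e1^e2 to f(e1)^f(e2).
f(e1) = 3*e1 + 5*e2
f(e2) = 2*e1 + 1*e2
f(e1) ^ f(e2) = (3*e1 + 5*e2) ^ (2*e1 + 1*e2)
= 3*1*e12 + 5*2*e21
= (3 - 10)*e12
= -7*e12
Coefficient = -7


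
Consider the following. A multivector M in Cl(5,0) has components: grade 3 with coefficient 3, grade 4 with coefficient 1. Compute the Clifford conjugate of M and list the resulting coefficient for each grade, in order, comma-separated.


Clifford conjugate sign for grade k: (-1)^(k(k+1)/2)
Grade 3: (-1)^(3*4/2) = (-1)^6 = 1, coeff 3 -> 3
Grade 4: (-1)^(4*5/2) = (-1)^10 = 1, coeff 1 -> 1
Conjugated coefficients: 3, 1


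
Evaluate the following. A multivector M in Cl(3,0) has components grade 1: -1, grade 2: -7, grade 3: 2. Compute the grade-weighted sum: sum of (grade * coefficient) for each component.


Grade-weighted sum = sum of grade_k * coefficient_k
1*(-1) = -1
2*(-7) = -14
3*2 = 6
Total = -1 + (-14) + 6 = -9


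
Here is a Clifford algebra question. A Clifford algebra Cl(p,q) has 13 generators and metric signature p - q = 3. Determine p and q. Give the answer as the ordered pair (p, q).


We need p + q = 13 and p - q = 3.
Adding: 2p = 13 + 3 = 16, so p = 8.
Then q = 13 - 8 = 5.
(p, q) = (8, 5)


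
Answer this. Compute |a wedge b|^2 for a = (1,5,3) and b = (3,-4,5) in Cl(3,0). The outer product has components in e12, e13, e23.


a wedge b = (a1*b2 - a2*b1)*e12 + (a1*b3 - a3*b1)*e13 + (a2*b3 - a3*b2)*e23
e12 coeff: 1*(-4) - 5*3 = -4 - 15 = -19
e13 coeff: 1*5 - 3*3 = 5 - 9 = -4
e23 coeff: 5*5 - 3*(-4) = 25 - (-12) = 37
|a wedge b|^2 = (-19)^2 + (-4)^2 + 37^2
= 361 + 16 + 1369
= 1746


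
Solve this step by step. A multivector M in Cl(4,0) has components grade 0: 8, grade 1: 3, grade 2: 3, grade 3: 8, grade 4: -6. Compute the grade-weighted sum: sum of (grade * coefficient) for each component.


Grade-weighted sum = sum of grade_k * coefficient_k
0*8 = 0
1*3 = 3
2*3 = 6
3*8 = 24
4*(-6) = -24
Total = 0 + 3 + 6 + 24 + (-24) = 9


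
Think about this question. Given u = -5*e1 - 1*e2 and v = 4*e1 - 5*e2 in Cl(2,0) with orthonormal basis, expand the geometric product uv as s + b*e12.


Expand: (-5*e1 - 1*e2)(4*e1 - 5*e2)
= (-5)*4*e1e1 + (-5)*(-5)*e1e2 + (-1)*4*e2e1 + (-1)*(-5)*e2e2
Using e1^2 = e2^2 = 1, e2e1 = -e1e2:
Scalar part s = (-5)*4 + (-1)*(-5) = -20 + 5 = -15
Bivector part b = (-5)*(-5) - (-1)*4 = 25 - (-4) = 29
uv = -15 + 29*e12


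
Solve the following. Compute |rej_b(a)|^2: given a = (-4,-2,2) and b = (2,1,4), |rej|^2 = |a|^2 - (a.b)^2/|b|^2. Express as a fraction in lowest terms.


|a|^2 = (-4)^2 + (-2)^2 + 2^2 = 24
|b|^2 = 2^2 + 1^2 + 4^2 = 21
a . b = (-4)*2 + (-2)*1 + 2*4 = -2
(a.b)^2 = (-2)^2 = 4
|rej|^2 = 24 - 4/21
= (504 - 4)/21
= 500/21
In lowest terms: 500/21


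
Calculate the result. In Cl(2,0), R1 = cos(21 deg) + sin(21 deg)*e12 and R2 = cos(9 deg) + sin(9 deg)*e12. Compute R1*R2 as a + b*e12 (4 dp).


Same-plane rotors commute and their half-angles add:
R1*R2 = cos(a1 + a2) + sin(a1 + a2)*e12.
a1 + a2 = 21 + 9 = 30 deg
cos(30 deg) = 0.8660
sin(30 deg) = 0.5000
R1*R2 = 0.8660 + 0.5000*e12


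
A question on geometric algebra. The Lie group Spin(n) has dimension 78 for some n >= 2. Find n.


dim Spin(n) = dim so(n) = n(n-1)/2.
Solve n(n-1)/2 = 78, i.e. n^2 - n - 156 = 0.
Discriminant = 1 + 8*78 = 625
n = (1 + sqrt(625))/2 = (1 + 25)/2 = 13


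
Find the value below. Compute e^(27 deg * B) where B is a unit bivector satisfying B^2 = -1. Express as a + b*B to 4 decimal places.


For a unit bivector B with B^2 = -1, the exponential series gives
e^(theta*B) = cos(theta) + sin(theta)*B (the GA analogue of Euler's formula).
theta = 27 degrees = 0.471239 rad
cos(27 deg) = 0.8910
sin(27 deg) = 0.4540
exp(theta*B) = 0.8910 + 0.4540*B


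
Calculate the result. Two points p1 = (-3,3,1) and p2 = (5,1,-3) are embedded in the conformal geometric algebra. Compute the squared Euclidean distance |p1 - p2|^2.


p1 - p2 = (-8, 2, 4)
|p1 - p2|^2 = (-8)^2 + 2^2 + 4^2
= 64 + 4 + 16
= 84


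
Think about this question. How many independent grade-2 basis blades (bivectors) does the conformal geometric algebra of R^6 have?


The conformal model of R^6 uses Cl(7,1) with m = 6 + 2 = 8 generators.
Number of grade-2 blades = C(m, 2) = C(8, 2)
= 8*7/2 = 28


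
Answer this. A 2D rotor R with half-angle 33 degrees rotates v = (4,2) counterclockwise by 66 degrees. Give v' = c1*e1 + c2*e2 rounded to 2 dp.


Rotor R = cos(33deg) - sin(33deg)*e12
Rotation angle theta = 2 * 33 = 66 degrees
v' = R*v*~R rotates v by theta.
cos(66deg) = 0.4067, sin(66deg) = 0.9135
v'_1 = 4*cos(66deg) - 2*sin(66deg)
= 4*0.4067 - 2*0.9135
= -0.20
v'_2 = 4*sin(66deg) + 2*cos(66deg)
= 4*0.9135 + 2*0.4067
= 4.47
v' = -0.20*e1 + 4.47*e2


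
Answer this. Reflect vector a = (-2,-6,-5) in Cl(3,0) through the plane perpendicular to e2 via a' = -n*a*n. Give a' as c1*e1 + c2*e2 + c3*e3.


Reflection formula: a' = -n*a*n, with n = e2 (unit vector, n^2 = 1).
For reflection through hyperplane perp to e2:
The component along e2 flips sign, others stay.
a = (-2, -6, -5)
a' = (-2, 6, -5)
a' = -2*e1 + 6*e2 - 5*e3


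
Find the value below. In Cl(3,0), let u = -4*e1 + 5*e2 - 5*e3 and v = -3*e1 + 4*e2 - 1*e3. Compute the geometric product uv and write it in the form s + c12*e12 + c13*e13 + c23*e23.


In Cl(3,0): e_i^2 = 1, e_ie_j = -e_je_i for i != j.
Scalar part = u . v = (-4)*(-3) + 5*4 + (-5)*(-1)
= 12 + 20 + 5 = 37
e12 coeff = (-4)*4 - 5*(-3) = -16 - (-15) = -1
e13 coeff = (-4)*(-1) - (-5)*(-3) = 4 - 15 = -11
e23 coeff = 5*(-1) - (-5)*4 = -5 - (-20) = 15
uv = 37 - 1*e12 - 11*e13 + 15*e23


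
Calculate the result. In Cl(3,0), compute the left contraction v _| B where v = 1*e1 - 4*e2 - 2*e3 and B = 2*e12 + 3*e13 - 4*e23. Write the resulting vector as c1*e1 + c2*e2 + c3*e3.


Left contraction v _| B = <vB>_1 (grade-1 part of the geometric product vB).
Using e1_|e12 = e2, e2_|e12 = -e1, e1_|e13 = e3, e3_|e13 = -e1, e2_|e23 = e3, e3_|e23 = -e2:
e1 coeff: -v2*b12 - v3*b13 = -(-4)*(2) - (-2)*(3) = 14
e2 coeff: v1*b12 - v3*b23 = (1)*(2) - (-2)*(-4) = -6
e3 coeff: v1*b13 + v2*b23 = (1)*(3) + (-4)*(-4) = 19
v _| B = 14*e1 - 6*e2 + 19*e3


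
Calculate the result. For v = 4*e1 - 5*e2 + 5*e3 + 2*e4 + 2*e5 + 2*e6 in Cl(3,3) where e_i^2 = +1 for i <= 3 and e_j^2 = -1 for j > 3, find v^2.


v^2 = sum of c_i^2 * e_i^2
Positive signature terms (e_i^2 = +1): 4^2 + (-5)^2 + 5^2 = 66
Negative signature terms (e_j^2 = -1): 2^2 + 2^2 + 2^2 = 12
v^2 = 66 - 12 = 54


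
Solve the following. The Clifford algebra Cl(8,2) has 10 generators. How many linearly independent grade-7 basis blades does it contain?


Number of grade-k basis blades in Cl(p,q) with n = p + q is C(n, k).
n = 8 + 2 = 10
C(10, 7) = 10! / (7! * 3!)
= 3628800 / (5040 * 6)
= 120


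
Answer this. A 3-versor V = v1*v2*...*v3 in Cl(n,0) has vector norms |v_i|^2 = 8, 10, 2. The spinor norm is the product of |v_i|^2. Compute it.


Spinor norm N(V) = |v1|^2 * |v2|^2 * ... * |v3|^2
= 8 * 10 * 2
Running product: 8, 80, 160
N(V) = 160


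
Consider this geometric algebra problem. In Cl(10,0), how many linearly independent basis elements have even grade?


Even subalgebra dimension = 2^(n-1)
n = 10 + 0 = 10
2^(10 - 1) = 2^9 = 512
Verification: sum of C(10,k) for even k = 1 + 45 + 210 + 210 + 45 + 1 = 512
Result = 512


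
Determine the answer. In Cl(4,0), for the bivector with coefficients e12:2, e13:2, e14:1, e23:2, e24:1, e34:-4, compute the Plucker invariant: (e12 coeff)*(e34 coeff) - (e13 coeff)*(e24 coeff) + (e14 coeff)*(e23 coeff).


Plucker relation: af - be + cd
a*f = 2*(-4) = -8
b*e = 2*1 = 2
c*d = 1*2 = 2
af - be + cd = -8 - 2 + 2
= -8


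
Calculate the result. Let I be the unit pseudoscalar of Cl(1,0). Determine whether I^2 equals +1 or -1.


The pseudoscalar I = e1...e_n (product of all n generators) of Cl(p,q) satisfies I^2 = (-1)^(q + n(n-1)/2).
p = 1, q = 0, n = p + q = 1
n(n-1)/2 = 1 * 0 / 2 = 0
Exponent = q + n(n-1)/2 = 0 + 0 = 0
I^2 = (-1)^0 = +1


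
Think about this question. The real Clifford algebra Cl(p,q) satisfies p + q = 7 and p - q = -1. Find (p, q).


We need p + q = 7 and p - q = -1.
Adding: 2p = 7 + (-1) = 6, so p = 3.
Then q = 7 - 3 = 4.
(p, q) = (3, 4)


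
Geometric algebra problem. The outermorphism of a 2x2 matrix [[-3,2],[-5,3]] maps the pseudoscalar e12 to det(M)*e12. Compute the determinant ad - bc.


The outermorphism of a linear map f sends e1^e2 to f(e1)^f(e2).
f(e1) = -3*e1 - 5*e2
f(e2) = 2*e1 + 3*e2
f(e1) ^ f(e2) = (-3*e1 - 5*e2) ^ (2*e1 + 3*e2)
= (-3)*3*e12 + (-5)*2*e21
= (-9 - (-10))*e12
= 1*e12
Coefficient = 1


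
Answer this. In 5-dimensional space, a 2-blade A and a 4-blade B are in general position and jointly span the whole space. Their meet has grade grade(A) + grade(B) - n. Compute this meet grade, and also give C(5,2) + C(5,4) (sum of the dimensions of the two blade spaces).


Meet grade = grade(A) + grade(B) - n
= 2 + 4 - 5 = 1
C(5,2) = 10
C(5,4) = 5
dim_A + dim_B = 10 + 5 = 15


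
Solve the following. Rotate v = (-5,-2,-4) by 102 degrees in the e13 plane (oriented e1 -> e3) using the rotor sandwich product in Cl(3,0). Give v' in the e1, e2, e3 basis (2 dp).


Rotor R = cos(51deg) - sin(51deg)*e13
Rotation angle theta = 2 * 51 = 102 degrees in the e13 plane (e1 -> e3).
The component perpendicular to the plane (e2) is invariant: v'_2 = v2 = -2.00
cos(102deg) = -0.2079, sin(102deg) = 0.9781
v'_1 = v1*cos(theta) - v3*sin(theta) = -5*(-0.2079) - (-4)*0.9781 = 4.95
v'_3 = v1*sin(theta) + v3*cos(theta) = -5*0.9781 + (-4)*(-0.2079) = -4.06
v' = 4.95*e1 - 2.00*e2 - 4.06*e3


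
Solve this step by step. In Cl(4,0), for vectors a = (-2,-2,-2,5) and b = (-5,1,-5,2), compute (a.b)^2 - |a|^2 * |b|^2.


a . b = (-2)*(-5) + (-2)*1 + (-2)*(-5) + 5*2
= 10 + (-2) + 10 + 10 = 28
|a|^2 = (-2)^2 + (-2)^2 + (-2)^2 + 5^2 = 37
|b|^2 = (-5)^2 + 1^2 + (-5)^2 + 2^2 = 55
(a.b)^2 = 28^2 = 784
|a|^2 * |b|^2 = 37 * 55 = 2035
Result = 784 - 2035 = -1251


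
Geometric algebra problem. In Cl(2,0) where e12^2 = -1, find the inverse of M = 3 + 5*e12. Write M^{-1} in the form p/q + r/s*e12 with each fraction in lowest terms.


M = 3 + 5*e12, where e12^2 = -1.
Since M commutes with its reverse ~M = a - b*e12, M * ~M = a^2 - b^2*e12^2 = a^2 + b^2.
So M^{-1} = ~M / (a^2 + b^2) = (a - b*e12)/(a^2 + b^2).
a^2 + b^2 = 9 + 25 = 34
Scalar part = 3/34 = 3/34
Bivector coeff = -5/34 = -5/34
M^{-1} = 3/34 - 5/34*e12


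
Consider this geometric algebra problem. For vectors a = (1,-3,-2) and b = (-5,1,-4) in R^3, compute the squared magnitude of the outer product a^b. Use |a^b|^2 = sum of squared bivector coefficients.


a wedge b = (a1*b2 - a2*b1)*e12 + (a1*b3 - a3*b1)*e13 + (a2*b3 - a3*b2)*e23
e12 coeff: 1*1 - (-3)*(-5) = 1 - 15 = -14
e13 coeff: 1*(-4) - (-2)*(-5) = -4 - 10 = -14
e23 coeff: (-3)*(-4) - (-2)*1 = 12 - (-2) = 14
|a wedge b|^2 = (-14)^2 + (-14)^2 + 14^2
= 196 + 196 + 196
= 588


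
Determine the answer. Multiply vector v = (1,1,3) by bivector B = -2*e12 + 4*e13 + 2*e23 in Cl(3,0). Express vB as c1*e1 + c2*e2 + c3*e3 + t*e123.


vB has grade-1 (vector) and grade-3 (trivector) parts: vB = (v _| B) + (v ^ B).
Vector part <vB>_1:
  e1: -v2*b12 - v3*b13 = -(1)*(-2) - (3)*(4) = -10
  e2: v1*b12 - v3*b23 = (1)*(-2) - (3)*(2) = -8
  e3: v1*b13 + v2*b23 = (1)*(4) + (1)*(2) = 6
Trivector part <vB>_3:
  e123: v1*b23 - v2*b13 + v3*b12 = (1)*(2) - (1)*(4) + (3)*(-2) = -8
vB = -10*e1 - 8*e2 + 6*e3 - 8*e123


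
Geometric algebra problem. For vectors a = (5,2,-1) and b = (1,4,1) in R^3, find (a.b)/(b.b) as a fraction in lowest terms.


Projection coefficient = (a . b) / (b . b)
a . b = 5*1 + 2*4 + (-1)*1
= 5 + 8 + (-1) = 12
b . b = 1^2 + 4^2 + 1^2
= 1 + 16 + 1 = 18
Coefficient = 12/18
In lowest terms: 2/3


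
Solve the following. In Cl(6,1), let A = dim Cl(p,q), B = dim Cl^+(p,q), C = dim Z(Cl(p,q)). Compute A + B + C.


n = 6 + 1 = 7
Total dim = 2^7 = 128
Even subalgebra dim = 2^6 = 64
n is odd, so center dim = 2
Sum = 128 + 64 + 2 = 194


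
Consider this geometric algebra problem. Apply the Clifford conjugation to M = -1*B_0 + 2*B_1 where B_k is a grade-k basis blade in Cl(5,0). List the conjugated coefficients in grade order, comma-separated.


Clifford conjugate sign for grade k: (-1)^(k(k+1)/2)
Grade 0: (-1)^(0*1/2) = (-1)^0 = 1, coeff -1 -> -1
Grade 1: (-1)^(1*2/2) = (-1)^1 = -1, coeff 2 -> -2
Conjugated coefficients: -1, -2


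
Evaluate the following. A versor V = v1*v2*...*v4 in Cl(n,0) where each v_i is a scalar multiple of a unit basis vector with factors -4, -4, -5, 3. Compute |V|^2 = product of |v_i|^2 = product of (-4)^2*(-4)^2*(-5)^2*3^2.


Each vector v_i has |v_i|^2 = s_i^2
Squared scales: (-4)^2 = 16, (-4)^2 = 16, (-5)^2 = 25, 3^2 = 9
|V|^2 = 16 * 16 * 25 * 9
= 57600


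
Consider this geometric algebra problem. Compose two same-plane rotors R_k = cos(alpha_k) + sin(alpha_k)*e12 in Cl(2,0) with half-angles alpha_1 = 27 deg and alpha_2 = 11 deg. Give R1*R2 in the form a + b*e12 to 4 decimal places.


Same-plane rotors commute and their half-angles add:
R1*R2 = cos(a1 + a2) + sin(a1 + a2)*e12.
a1 + a2 = 27 + 11 = 38 deg
cos(38 deg) = 0.7880
sin(38 deg) = 0.6157
R1*R2 = 0.7880 + 0.6157*e12


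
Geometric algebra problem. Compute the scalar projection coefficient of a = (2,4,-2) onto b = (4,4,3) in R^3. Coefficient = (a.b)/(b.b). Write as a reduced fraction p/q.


Projection coefficient = (a . b) / (b . b)
a . b = 2*4 + 4*4 + (-2)*3
= 8 + 16 + (-6) = 18
b . b = 4^2 + 4^2 + 3^2
= 16 + 16 + 9 = 41
Coefficient = 18/41
In lowest terms: 18/41


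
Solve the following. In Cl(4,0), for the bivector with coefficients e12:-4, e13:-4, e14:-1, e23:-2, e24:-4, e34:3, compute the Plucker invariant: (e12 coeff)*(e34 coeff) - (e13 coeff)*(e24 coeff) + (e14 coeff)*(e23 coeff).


Plucker relation: af - be + cd
a*f = (-4)*3 = -12
b*e = (-4)*(-4) = 16
c*d = (-1)*(-2) = 2
af - be + cd = -12 - 16 + 2
= -26


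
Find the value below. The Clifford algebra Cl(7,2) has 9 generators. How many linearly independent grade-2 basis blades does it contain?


Number of grade-k basis blades in Cl(p,q) with n = p + q is C(n, k).
n = 7 + 2 = 9
C(9, 2) = 9! / (2! * 7!)
= 362880 / (2 * 5040)
= 36


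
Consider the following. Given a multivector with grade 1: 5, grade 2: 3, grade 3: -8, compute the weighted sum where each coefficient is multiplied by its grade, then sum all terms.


Grade-weighted sum = sum of grade_k * coefficient_k
1*5 = 5
2*3 = 6
3*(-8) = -24
Total = 5 + 6 + (-24) = -13


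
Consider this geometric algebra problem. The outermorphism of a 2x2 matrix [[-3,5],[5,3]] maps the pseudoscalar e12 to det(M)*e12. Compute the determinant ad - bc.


The outermorphism of a linear map f sends e1^e2 to f(e1)^f(e2).
f(e1) = -3*e1 + 5*e2
f(e2) = 5*e1 + 3*e2
f(e1) ^ f(e2) = (-3*e1 + 5*e2) ^ (5*e1 + 3*e2)
= (-3)*3*e12 + 5*5*e21
= (-9 - 25)*e12
= -34*e12
Coefficient = -34


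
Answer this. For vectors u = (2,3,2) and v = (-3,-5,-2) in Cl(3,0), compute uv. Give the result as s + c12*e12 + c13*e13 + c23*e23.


In Cl(3,0): e_i^2 = 1, e_ie_j = -e_je_i for i != j.
Scalar part = u . v = 2*(-3) + 3*(-5) + 2*(-2)
= -6 + (-15) + (-4) = -25
e12 coeff = 2*(-5) - 3*(-3) = -10 - (-9) = -1
e13 coeff = 2*(-2) - 2*(-3) = -4 - (-6) = 2
e23 coeff = 3*(-2) - 2*(-5) = -6 - (-10) = 4
uv = -25 - 1*e12 + 2*e13 + 4*e23


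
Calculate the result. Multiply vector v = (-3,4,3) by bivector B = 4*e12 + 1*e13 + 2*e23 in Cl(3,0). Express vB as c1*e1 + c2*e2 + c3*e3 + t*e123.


vB has grade-1 (vector) and grade-3 (trivector) parts: vB = (v _| B) + (v ^ B).
Vector part <vB>_1:
  e1: -v2*b12 - v3*b13 = -(4)*(4) - (3)*(1) = -19
  e2: v1*b12 - v3*b23 = (-3)*(4) - (3)*(2) = -18
  e3: v1*b13 + v2*b23 = (-3)*(1) + (4)*(2) = 5
Trivector part <vB>_3:
  e123: v1*b23 - v2*b13 + v3*b12 = (-3)*(2) - (4)*(1) + (3)*(4) = 2
vB = -19*e1 - 18*e2 + 5*e3 + 2*e123


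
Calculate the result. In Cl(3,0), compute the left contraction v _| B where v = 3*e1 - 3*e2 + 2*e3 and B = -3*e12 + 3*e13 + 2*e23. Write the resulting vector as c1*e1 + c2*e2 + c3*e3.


Left contraction v _| B = <vB>_1 (grade-1 part of the geometric product vB).
Using e1_|e12 = e2, e2_|e12 = -e1, e1_|e13 = e3, e3_|e13 = -e1, e2_|e23 = e3, e3_|e23 = -e2:
e1 coeff: -v2*b12 - v3*b13 = -(-3)*(-3) - (2)*(3) = -15
e2 coeff: v1*b12 - v3*b23 = (3)*(-3) - (2)*(2) = -13
e3 coeff: v1*b13 + v2*b23 = (3)*(3) + (-3)*(2) = 3
v _| B = -15*e1 - 13*e2 + 3*e3


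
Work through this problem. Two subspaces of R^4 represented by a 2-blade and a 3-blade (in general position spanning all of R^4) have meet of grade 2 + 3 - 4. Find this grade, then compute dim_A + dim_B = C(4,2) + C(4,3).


Meet grade = grade(A) + grade(B) - n
= 2 + 3 - 4 = 1
C(4,2) = 6
C(4,3) = 4
dim_A + dim_B = 6 + 4 = 10


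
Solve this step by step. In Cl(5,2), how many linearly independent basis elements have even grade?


Even subalgebra dimension = 2^(n-1)
n = 5 + 2 = 7
2^(7 - 1) = 2^6 = 64
Verification: sum of C(7,k) for even k = 1 + 21 + 35 + 7 = 64
Result = 64


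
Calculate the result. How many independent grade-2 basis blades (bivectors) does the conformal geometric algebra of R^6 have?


The conformal model of R^6 uses Cl(7,1) with m = 6 + 2 = 8 generators.
Number of grade-2 blades = C(m, 2) = C(8, 2)
= 8*7/2 = 28
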